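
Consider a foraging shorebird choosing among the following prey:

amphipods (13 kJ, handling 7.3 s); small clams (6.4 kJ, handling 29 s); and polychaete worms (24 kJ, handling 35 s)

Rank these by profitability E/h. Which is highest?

amphipods

Profitability E/h (kJ/s): amphipods = 13/7.3 = 1.78, small clams = 6.4/29 = 0.221, polychaete worms = 24/35 = 0.686.
Ranked: amphipods > polychaete worms > small clams.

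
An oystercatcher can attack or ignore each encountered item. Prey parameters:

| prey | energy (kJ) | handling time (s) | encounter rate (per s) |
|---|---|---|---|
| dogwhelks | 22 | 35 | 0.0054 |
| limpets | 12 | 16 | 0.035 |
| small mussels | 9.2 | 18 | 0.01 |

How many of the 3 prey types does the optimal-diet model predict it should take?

3

Profitabilities (E/h, kJ/s): limpets 0.75, dogwhelks 0.629, small mussels 0.511. Add prey in this order while the next type's profitability exceeds the intake rate on those already taken.
Rate on top 1: 0.2692. dogwhelks: 0.629 > 0.2692 → include.
Rate on top 2: 0.3081. small mussels: 0.511 > 0.3081 → include.
Optimal diet: limpets, dogwhelks, small mussels — 3 of 3 types.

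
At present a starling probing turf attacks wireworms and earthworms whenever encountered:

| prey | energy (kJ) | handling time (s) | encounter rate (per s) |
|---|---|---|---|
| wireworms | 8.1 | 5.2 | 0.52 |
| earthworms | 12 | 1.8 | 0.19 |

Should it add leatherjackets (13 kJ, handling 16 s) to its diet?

Intake rate on the current diet: R = (0.52×8.1 + 0.19×12) / (1 + 0.52×5.2 + 0.19×1.8) = 6.492/4.046 = 1.605 kJ/s.
leatherjackets: E/h = 13/16 = 0.8125 kJ/s.
0.8125 < 1.605, so adding leatherjackets would lower the average — exclude it.

No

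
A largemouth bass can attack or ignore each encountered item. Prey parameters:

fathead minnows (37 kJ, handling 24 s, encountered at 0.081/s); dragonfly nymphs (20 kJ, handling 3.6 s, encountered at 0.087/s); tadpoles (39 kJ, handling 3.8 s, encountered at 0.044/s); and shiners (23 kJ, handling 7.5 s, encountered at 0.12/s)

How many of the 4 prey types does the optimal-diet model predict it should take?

3

Rank by E/h (kJ/s): tadpoles 10.3, dragonfly nymphs 5.56, shiners 3.07, fathead minnows 1.54. Include each in turn until the next type's E/h falls below the running intake rate.
Rate on top 1: 1.47. dragonfly nymphs: 5.56 > 1.47 → include.
Rate on top 2: 2.335. shiners: 3.07 > 2.335 → include.
Rate on top 3: 2.611. fathead minnows: 1.54 < 2.611 → exclude; stop.
Optimal diet: tadpoles, dragonfly nymphs, shiners — 3 of 4 types.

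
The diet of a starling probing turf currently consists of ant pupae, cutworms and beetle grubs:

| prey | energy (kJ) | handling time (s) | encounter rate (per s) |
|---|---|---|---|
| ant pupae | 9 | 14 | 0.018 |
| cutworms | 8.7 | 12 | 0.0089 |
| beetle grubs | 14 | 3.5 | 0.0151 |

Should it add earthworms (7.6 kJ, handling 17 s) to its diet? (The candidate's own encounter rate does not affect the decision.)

Current rate: (0.018×9 + 0.0089×8.7 + 0.0151×14)/(1 + 0.018×14 + 0.0089×12 + 0.0151×3.5) = 0.3194 kJ/s.
earthworms: E/h = 7.6/17 = 0.4471 kJ/s.
0.4471 > 0.3194, so adding earthworms raises the average — include it.

Yes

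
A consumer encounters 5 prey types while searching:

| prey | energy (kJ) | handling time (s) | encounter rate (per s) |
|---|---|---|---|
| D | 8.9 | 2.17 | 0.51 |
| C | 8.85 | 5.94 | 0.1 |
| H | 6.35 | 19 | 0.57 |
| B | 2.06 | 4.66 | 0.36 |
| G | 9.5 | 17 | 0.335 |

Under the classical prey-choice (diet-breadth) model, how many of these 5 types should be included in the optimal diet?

1

Rank by E/h (kJ/s): D 4.1, C 1.49, G 0.559, B 0.442, H 0.334. Include each in turn until the next type's E/h falls below the running intake rate.
Rate on top 1: 2.155. C: 1.49 < 2.155 → exclude; stop.
Optimal diet: D — 1 of 5 types.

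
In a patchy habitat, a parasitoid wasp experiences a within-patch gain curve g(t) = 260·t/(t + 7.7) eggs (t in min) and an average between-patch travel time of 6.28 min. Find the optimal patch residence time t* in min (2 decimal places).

By the marginal value theorem, leave when the instantaneous gain rate g'(t) equals the habitat-wide average g(t)/(T + t).
g'(t) = 260·7.7/(t + 7.7)². Setting 260·7.7/(t+7.7)² = 260t/[(t+7.7)(6.28+t)] gives 7.7(6.28+t) = t(t+7.7), so t² = 7.7×6.28 = 48.36.
t* = √48.36 = 6.954 min.

6.95 min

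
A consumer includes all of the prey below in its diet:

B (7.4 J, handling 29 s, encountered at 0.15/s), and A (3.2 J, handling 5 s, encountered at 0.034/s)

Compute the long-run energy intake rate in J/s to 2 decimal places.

0.22 J/s

Energy encountered per unit search time: 0.15×7.4 + 0.034×3.2 = 1.219 J/s.
Handling time per unit search time: 0.15×29 + 0.034×5 = 4.52.
Rate = 1.219/(1 + 4.52) = 0.2208 J/s.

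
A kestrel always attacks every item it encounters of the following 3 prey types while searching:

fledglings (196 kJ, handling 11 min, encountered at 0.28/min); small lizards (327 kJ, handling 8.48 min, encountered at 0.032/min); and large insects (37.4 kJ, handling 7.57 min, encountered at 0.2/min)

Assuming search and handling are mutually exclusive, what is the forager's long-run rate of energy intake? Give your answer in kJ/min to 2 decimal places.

12.42 kJ/min

R = (0.28×196 + 0.032×327 + 0.2×37.4) / (1 + 0.28×11 + 0.032×8.48 + 0.2×7.57) = 72.82/5.865 = 12.42 kJ/min.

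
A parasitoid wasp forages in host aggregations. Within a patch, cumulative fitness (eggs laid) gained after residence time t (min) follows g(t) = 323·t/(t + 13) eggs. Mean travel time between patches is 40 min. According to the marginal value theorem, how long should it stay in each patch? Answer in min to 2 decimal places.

Maximise g(t)/(T+t): set derivative to zero → g'(t)(T+t) = g(t).
g'(t) = 323·13/(t + 13)². Setting 323·13/(t+13)² = 323t/[(t+13)(40+t)] gives 13(40+t) = t(t+13), so t² = 13×40 = 520.
t* = √520 = 22.8 min.

22.80 min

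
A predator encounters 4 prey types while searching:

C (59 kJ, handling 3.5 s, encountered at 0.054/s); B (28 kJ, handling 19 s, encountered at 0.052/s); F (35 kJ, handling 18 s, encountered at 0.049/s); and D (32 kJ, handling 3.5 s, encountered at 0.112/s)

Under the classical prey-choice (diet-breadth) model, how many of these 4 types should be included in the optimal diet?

2

E/h in descending order: C 16.9, D 9.14, F 1.94, B 1.47 kJ/s. The optimal diet is the largest prefix of this list for which every included type satisfies E_i/h_i > R on the types above it.
Rate on top 1: 2.68. D: 9.14 > 2.68 → include.
Rate on top 2: 4.282. F: 1.94 < 4.282 → exclude; stop.
Optimal diet: C, D — 2 of 4 types.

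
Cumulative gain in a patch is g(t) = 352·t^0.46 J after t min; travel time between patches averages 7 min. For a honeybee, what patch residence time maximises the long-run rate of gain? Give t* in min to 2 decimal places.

Optimal t* satisfies g'(t*) = g(t*)/(T + t*).
g'(t) = 0.46·352·t^-0.54. Setting 0.46·352·t^-0.54 = 352·t^0.46/(7+t) gives 0.46(7+t) = t, so 0.54·t = 0.46×7.
t* = 0.46×7/0.54 = 5.963 min.

5.96 min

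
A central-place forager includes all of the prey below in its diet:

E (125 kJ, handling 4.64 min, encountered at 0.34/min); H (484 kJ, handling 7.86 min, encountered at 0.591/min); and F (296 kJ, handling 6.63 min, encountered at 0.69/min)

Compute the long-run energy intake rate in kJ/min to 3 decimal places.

R = Σλ_iE_i / (1 + Σλ_ih_i)
Numerator: 0.34×125 + 0.591×484 + 0.69×296 = 532.8
Denominator: 1 + 0.34×4.64 + 0.591×7.86 + 0.69×6.63 = 11.8
R = 532.8/11.8 = 45.16 kJ/min

45.161 kJ/min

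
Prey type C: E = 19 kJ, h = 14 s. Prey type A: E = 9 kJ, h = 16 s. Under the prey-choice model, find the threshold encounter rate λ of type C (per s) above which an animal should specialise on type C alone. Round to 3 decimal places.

0.051 per s

Drop type A once their profitability E₂/h₂ falls below the rate achievable on type C alone: E₂/h₂ = λE₁/(1 + λh₁).
Solve for λ: λE₁h₂ = E₂(1 + λh₁) → λ(E₁h₂ − E₂h₁) = E₂ → λ = E₂/(E₁h₂ − E₂h₁).
λ = 9/(19×16 − 9×14) = 9/178 = 0.05056 per s.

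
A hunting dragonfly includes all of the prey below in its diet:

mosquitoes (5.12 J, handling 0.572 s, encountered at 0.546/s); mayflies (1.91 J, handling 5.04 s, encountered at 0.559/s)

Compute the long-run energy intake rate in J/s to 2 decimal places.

R = Σλ_iE_i / (1 + Σλ_ih_i)
Numerator: 0.546×5.12 + 0.559×1.91 = 3.863
Denominator: 1 + 0.546×0.572 + 0.559×5.04 = 4.13
R = 3.863/4.13 = 0.9355 J/s

0.94 J/s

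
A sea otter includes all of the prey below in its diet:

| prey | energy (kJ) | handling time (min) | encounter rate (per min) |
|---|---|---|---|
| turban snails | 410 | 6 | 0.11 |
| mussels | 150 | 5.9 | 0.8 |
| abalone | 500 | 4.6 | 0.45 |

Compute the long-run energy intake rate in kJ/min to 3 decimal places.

46.166 kJ/min

R = Σλ_iE_i / (1 + Σλ_ih_i)
Numerator: 0.11×410 + 0.8×150 + 0.45×500 = 390.1
Denominator: 1 + 0.11×6 + 0.8×5.9 + 0.45×4.6 = 8.45
R = 390.1/8.45 = 46.17 kJ/min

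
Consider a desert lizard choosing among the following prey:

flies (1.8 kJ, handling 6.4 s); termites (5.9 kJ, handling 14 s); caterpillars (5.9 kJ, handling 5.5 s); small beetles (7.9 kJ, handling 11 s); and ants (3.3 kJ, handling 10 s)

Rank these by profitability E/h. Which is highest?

caterpillars

In descending order of E/h:
caterpillars: 5.9/5.5 = 1.07 kJ/s
small beetles: 7.9/11 = 0.718 kJ/s
termites: 5.9/14 = 0.421 kJ/s
ants: 3.3/10 = 0.33 kJ/s
flies: 1.8/6.4 = 0.281 kJ/s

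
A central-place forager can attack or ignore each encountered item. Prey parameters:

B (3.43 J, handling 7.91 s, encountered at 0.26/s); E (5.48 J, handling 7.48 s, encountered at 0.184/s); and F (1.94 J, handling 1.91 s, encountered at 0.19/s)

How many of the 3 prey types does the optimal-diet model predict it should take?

Rank by E/h (J/s): F 1.02, E 0.733, B 0.434. Include each in turn until the next type's E/h falls below the running intake rate.
Rate on top 1: 0.2705. E: 0.733 > 0.2705 → include.
Rate on top 2: 0.5027. B: 0.434 < 0.5027 → exclude; stop.
Optimal diet: F, E — 2 of 3 types.

2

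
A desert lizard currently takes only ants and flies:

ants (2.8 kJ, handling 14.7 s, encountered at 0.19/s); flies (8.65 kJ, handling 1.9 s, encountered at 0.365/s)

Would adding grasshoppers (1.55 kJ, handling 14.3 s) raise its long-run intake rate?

On ants and flies alone, R = ΣλE/(1+Σλh) = 3.689/4.486 = 0.8223 kJ/s.
Profitability of grasshoppers: 1.55/14.3 = 0.1084 kJ/s.
0.1084 < 0.8223, so adding grasshoppers would lower the average — exclude it.

No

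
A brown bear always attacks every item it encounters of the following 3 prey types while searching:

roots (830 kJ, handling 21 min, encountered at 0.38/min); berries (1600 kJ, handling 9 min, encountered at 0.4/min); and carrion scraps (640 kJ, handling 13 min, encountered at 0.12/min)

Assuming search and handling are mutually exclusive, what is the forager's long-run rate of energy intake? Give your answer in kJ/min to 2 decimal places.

R = Σλ_iE_i / (1 + Σλ_ih_i)
Numerator: 0.38×830 + 0.4×1600 + 0.12×640 = 1032
Denominator: 1 + 0.38×21 + 0.4×9 + 0.12×13 = 14.14
R = 1032/14.14 = 73 kJ/min

73.00 kJ/min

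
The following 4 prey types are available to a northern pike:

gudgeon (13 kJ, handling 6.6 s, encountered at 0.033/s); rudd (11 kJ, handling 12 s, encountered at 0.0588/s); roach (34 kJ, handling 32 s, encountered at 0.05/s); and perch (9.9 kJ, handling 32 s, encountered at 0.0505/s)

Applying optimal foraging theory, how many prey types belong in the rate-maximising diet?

Rank by E/h (kJ/s): gudgeon 1.97, roach 1.06, rudd 0.917, perch 0.309. Include each in turn until the next type's E/h falls below the running intake rate.
Rate on top 1: 0.3523. roach: 1.06 > 0.3523 → include.
Rate on top 2: 0.7556. rudd: 0.917 > 0.7556 → include.
Rate on top 3: 0.7878. perch: 0.309 < 0.7878 → exclude; stop.
Optimal diet: gudgeon, roach, rudd — 3 of 4 types.

3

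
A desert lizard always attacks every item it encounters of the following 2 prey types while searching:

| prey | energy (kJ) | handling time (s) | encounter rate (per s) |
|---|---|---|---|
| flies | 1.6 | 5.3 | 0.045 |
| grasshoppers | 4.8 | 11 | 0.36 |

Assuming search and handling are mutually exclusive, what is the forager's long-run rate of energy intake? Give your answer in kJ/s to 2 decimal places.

0.35 kJ/s

Energy encountered per unit search time: 0.045×1.6 + 0.36×4.8 = 1.8 kJ/s.
Handling time per unit search time: 0.045×5.3 + 0.36×11 = 4.199.
Rate = 1.8/(1 + 4.199) = 0.3463 kJ/s.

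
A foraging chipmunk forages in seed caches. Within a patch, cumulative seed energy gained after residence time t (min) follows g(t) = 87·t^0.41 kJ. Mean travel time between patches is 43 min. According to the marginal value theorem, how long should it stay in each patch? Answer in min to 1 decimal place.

Maximise g(t)/(T+t): set derivative to zero → g'(t)(T+t) = g(t).
g'(t) = 0.41·87·t^-0.59. Setting 0.41·87·t^-0.59 = 87·t^0.41/(43+t) gives 0.41(43+t) = t, so 0.59·t = 0.41×43.
t* = 0.41×43/0.59 = 29.88 min.

29.9 min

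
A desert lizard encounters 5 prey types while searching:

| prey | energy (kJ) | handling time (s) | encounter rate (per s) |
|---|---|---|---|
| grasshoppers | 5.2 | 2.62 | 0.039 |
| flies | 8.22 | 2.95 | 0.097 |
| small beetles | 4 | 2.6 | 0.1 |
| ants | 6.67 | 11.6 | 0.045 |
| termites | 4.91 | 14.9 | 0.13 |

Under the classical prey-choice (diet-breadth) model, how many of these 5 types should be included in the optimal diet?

3

Rank by E/h (kJ/s): flies 2.79, grasshoppers 1.98, small beetles 1.54, ants 0.575, termites 0.33. Include each in turn until the next type's E/h falls below the running intake rate.
Rate on top 1: 0.6199. grasshoppers: 1.98 > 0.6199 → include.
Rate on top 2: 0.7204. small beetles: 1.54 > 0.7204 → include.
Rate on top 3: 0.8494. ants: 0.575 < 0.8494 → exclude; stop.
Optimal diet: flies, grasshoppers, small beetles — 3 of 5 types.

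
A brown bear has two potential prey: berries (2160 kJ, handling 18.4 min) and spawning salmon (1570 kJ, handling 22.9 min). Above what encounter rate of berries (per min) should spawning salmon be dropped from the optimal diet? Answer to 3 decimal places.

At the threshold, the rate on berries alone equals the profitability of spawning salmon: λ·2160/(1 + λ·18.4) = 1570/22.9 = 68.56.
Rearranging, λ(2160 − 68.56×18.4) = 68.56, so λ = 68.56/898.5 = 0.0763 per min.

0.076 per min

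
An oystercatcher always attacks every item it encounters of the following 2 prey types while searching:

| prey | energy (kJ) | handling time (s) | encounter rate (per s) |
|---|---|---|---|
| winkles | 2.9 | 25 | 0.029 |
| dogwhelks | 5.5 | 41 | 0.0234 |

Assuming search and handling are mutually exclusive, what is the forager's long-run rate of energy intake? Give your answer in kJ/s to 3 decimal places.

0.079 kJ/s

Energy encountered per unit search time: 0.029×2.9 + 0.0234×5.5 = 0.2128 kJ/s.
Handling time per unit search time: 0.029×25 + 0.0234×41 = 1.684.
Rate = 0.2128/(1 + 1.684) = 0.07927 kJ/s.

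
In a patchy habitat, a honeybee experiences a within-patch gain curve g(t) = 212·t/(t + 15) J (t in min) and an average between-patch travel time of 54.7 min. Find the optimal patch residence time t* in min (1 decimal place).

28.6 min

Optimal t* satisfies g'(t*) = g(t*)/(T + t*).
g'(t) = 212·15/(t + 15)². Setting 212·15/(t+15)² = 212t/[(t+15)(54.7+t)] gives 15(54.7+t) = t(t+15), so t² = 15×54.7 = 820.5.
t* = √820.5 = 28.64 min.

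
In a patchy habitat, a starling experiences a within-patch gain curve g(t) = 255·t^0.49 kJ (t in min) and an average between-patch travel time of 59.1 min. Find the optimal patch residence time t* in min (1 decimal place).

Maximise g(t)/(T+t): set derivative to zero → g'(t)(T+t) = g(t).
g'(t) = 0.49·255·t^-0.51. Setting 0.49·255·t^-0.51 = 255·t^0.49/(59.1+t) gives 0.49(59.1+t) = t, so 0.51·t = 0.49×59.1.
t* = 0.49×59.1/0.51 = 56.78 min.

56.8 min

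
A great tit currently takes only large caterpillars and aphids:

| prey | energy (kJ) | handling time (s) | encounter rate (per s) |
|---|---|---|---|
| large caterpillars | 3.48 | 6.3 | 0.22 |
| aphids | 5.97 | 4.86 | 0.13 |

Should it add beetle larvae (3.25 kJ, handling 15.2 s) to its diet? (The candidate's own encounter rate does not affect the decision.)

No

Current rate: (0.22×3.48 + 0.13×5.97)/(1 + 0.22×6.3 + 0.13×4.86) = 0.5109 kJ/s.
beetle larvae: E/h = 3.25/15.2 = 0.2138 kJ/s.
Since 0.2138 < R, time spent handling beetle larvae is better spent searching.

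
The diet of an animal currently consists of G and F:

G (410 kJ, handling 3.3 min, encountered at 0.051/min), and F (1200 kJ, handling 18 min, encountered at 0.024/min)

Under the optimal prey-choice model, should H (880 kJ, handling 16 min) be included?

Current rate: (0.051×410 + 0.024×1200)/(1 + 0.051×3.3 + 0.024×18) = 31.06 kJ/min.
Profitability of H: 880/16 = 55 kJ/min.
Since 55 > R, including H increases the long-run rate.

Yes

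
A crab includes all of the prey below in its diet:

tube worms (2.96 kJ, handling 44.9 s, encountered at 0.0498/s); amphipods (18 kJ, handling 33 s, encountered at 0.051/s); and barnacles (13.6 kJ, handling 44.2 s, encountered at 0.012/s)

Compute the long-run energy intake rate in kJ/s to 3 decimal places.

R = Σλ_iE_i / (1 + Σλ_ih_i)
Numerator: 0.0498×2.96 + 0.051×18 + 0.012×13.6 = 1.229
Denominator: 1 + 0.0498×44.9 + 0.051×33 + 0.012×44.2 = 5.449
R = 1.229/5.449 = 0.2255 kJ/s

0.225 kJ/s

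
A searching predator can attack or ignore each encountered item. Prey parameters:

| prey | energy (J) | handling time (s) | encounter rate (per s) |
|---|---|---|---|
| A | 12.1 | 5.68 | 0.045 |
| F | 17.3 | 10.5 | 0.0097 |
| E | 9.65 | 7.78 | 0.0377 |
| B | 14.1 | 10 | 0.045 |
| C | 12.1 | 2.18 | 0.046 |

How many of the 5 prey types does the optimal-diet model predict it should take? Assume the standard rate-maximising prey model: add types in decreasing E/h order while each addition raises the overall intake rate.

5

E/h in descending order: C 5.55, A 2.13, F 1.65, B 1.41, E 1.24 J/s. The optimal diet is the largest prefix of this list for which every included type satisfies E_i/h_i > R on the types above it.
Rate on top 1: 0.5059. A: 2.13 > 0.5059 → include.
Rate on top 2: 0.8121. F: 1.65 > 0.8121 → include.
Rate on top 3: 0.8705. B: 1.41 > 0.8705 → include.
Rate on top 4: 0.9977. E: 1.24 > 0.9977 → include.
Optimal diet: C, A, F, B, E — 5 of 5 types.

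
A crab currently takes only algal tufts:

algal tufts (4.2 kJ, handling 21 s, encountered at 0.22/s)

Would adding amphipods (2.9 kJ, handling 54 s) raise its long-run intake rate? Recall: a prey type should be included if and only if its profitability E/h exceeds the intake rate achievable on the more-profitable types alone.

Current rate: (0.22×4.2)/(1 + 0.22×21) = 0.1644 kJ/s.
amphipods: E/h = 2.9/54 = 0.0537 kJ/s.
Since 0.0537 < R, time spent handling amphipods is better spent searching.

No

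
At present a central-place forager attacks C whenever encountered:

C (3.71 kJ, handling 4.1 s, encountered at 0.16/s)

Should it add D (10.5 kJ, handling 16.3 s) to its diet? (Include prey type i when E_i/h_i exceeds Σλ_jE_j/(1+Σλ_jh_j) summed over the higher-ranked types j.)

Intake rate on the current diet: R = (0.16×3.71) / (1 + 0.16×4.1) = 0.5936/1.656 = 0.3585 kJ/s.
D: E/h = 10.5/16.3 = 0.6442 kJ/s.
Since 0.6442 > R, including D increases the long-run rate.

Yes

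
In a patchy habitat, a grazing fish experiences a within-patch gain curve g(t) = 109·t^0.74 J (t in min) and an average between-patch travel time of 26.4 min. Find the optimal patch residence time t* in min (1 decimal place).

By the marginal value theorem, leave when the instantaneous gain rate g'(t) equals the habitat-wide average g(t)/(T + t).
g'(t) = 0.74·109·t^-0.26. Setting 0.74·109·t^-0.26 = 109·t^0.74/(26.4+t) gives 0.74(26.4+t) = t, so 0.26·t = 0.74×26.4.
t* = 0.74×26.4/0.26 = 75.14 min.

75.1 min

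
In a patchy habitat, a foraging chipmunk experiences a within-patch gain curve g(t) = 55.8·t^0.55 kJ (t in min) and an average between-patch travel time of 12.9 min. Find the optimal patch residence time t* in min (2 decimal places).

By the marginal value theorem, leave when the instantaneous gain rate g'(t) equals the habitat-wide average g(t)/(T + t).
g'(t) = 0.55·55.8·t^-0.45. Setting 0.55·55.8·t^-0.45 = 55.8·t^0.55/(12.9+t) gives 0.55(12.9+t) = t, so 0.45·t = 0.55×12.9.
t* = 0.55×12.9/0.45 = 15.77 min.

15.77 min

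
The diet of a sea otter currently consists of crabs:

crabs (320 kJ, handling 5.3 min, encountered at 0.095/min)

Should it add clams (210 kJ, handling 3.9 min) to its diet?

On crabs alone, R = ΣλE/(1+Σλh) = 30.4/1.503 = 20.22 kJ/min.
Profitability of clams: 210/3.9 = 53.85 kJ/min.
53.85 > 20.22, so adding clams raises the average — include it.

Yes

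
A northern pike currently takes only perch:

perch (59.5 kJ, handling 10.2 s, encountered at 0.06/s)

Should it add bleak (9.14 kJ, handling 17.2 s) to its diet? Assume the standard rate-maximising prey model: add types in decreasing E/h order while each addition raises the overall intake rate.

No

Current rate: (0.06×59.5)/(1 + 0.06×10.2) = 2.215 kJ/s.
bleak: E/h = 9.14/17.2 = 0.5314 kJ/s.
Since 0.5314 < R, time spent handling bleak is better spent searching.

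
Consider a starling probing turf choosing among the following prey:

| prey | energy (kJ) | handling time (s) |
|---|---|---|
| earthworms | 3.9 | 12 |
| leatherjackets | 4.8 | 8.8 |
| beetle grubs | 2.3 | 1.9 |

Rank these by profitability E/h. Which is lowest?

earthworms

In descending order of E/h:
beetle grubs: 2.3/1.9 = 1.21 kJ/s
leatherjackets: 4.8/8.8 = 0.545 kJ/s
earthworms: 3.9/12 = 0.325 kJ/s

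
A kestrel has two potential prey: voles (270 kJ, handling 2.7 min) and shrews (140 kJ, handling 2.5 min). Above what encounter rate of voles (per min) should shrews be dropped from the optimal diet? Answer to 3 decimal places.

At the threshold, the rate on voles alone equals the profitability of shrews: λ·270/(1 + λ·2.7) = 140/2.5 = 56.
Rearranging, λ(270 − 56×2.7) = 56, so λ = 56/118.8 = 0.4714 per min.

0.471 per min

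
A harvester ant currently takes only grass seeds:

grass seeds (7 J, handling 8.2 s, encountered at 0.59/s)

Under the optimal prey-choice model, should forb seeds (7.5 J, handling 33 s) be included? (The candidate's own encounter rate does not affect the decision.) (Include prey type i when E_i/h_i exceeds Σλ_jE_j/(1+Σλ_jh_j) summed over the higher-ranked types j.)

No

Current rate: (0.59×7)/(1 + 0.59×8.2) = 0.7074 J/s.
forb seeds: E/h = 7.5/33 = 0.2273 J/s.
Since 0.2273 < R, time spent handling forb seeds is better spent searching.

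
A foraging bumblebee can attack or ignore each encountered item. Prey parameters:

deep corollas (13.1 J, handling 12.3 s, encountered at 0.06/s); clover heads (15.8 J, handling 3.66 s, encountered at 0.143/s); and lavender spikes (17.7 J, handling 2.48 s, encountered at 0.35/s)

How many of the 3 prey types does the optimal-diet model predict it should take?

2

Profitabilities (E/h, J/s): lavender spikes 7.14, clover heads 4.32, deep corollas 1.07. Add prey in this order while the next type's profitability exceeds the intake rate on those already taken.
Rate on top 1: 3.316. clover heads: 4.32 > 3.316 → include.
Rate on top 2: 3.535. deep corollas: 1.07 < 3.535 → exclude; stop.
Optimal diet: lavender spikes, clover heads — 2 of 3 types.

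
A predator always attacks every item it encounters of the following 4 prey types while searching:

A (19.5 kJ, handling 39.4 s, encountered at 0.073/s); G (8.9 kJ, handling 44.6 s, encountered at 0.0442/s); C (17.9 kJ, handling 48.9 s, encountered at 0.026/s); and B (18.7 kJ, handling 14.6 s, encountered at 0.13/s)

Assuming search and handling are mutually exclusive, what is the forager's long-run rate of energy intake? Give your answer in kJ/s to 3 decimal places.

0.523 kJ/s

R = Σλ_iE_i / (1 + Σλ_ih_i)
Numerator: 0.073×19.5 + 0.0442×8.9 + 0.026×17.9 + 0.13×18.7 = 4.713
Denominator: 1 + 0.073×39.4 + 0.0442×44.6 + 0.026×48.9 + 0.13×14.6 = 9.017
R = 4.713/9.017 = 0.5227 kJ/s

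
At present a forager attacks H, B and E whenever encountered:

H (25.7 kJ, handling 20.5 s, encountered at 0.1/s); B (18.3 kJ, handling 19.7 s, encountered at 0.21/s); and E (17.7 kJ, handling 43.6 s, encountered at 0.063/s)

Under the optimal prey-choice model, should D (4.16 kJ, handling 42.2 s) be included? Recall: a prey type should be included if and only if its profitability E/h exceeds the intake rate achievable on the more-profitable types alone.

Current rate: (0.1×25.7 + 0.21×18.3 + 0.063×17.7)/(1 + 0.1×20.5 + 0.21×19.7 + 0.063×43.6) = 0.7578 kJ/s.
Profitability of D: 4.16/42.2 = 0.09858 kJ/s.
0.09858 < 0.7578, so adding D would lower the average — exclude it.

No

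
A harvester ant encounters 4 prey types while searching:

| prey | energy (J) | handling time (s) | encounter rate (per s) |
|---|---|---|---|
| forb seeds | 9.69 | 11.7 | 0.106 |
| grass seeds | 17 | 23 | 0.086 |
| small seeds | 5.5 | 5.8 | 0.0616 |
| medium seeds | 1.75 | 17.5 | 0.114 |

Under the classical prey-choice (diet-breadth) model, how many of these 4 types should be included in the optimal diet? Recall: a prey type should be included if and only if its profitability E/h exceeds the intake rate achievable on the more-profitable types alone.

Profitabilities (E/h, J/s): small seeds 0.948, forb seeds 0.828, grass seeds 0.739, medium seeds 0.1. Add prey in this order while the next type's profitability exceeds the intake rate on those already taken.
Rate on top 1: 0.2496. forb seeds: 0.828 > 0.2496 → include.
Rate on top 2: 0.5259. grass seeds: 0.739 > 0.5259 → include.
Rate on top 3: 0.6181. medium seeds: 0.1 < 0.6181 → exclude; stop.
Optimal diet: small seeds, forb seeds, grass seeds — 3 of 4 types.

3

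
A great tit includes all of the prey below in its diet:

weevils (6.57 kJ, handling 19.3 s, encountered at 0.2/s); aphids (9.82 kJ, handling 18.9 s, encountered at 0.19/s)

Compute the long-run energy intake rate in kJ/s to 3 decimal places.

R = Σλ_iE_i / (1 + Σλ_ih_i)
Numerator: 0.2×6.57 + 0.19×9.82 = 3.18
Denominator: 1 + 0.2×19.3 + 0.19×18.9 = 8.451
R = 3.18/8.451 = 0.3763 kJ/s

0.376 kJ/s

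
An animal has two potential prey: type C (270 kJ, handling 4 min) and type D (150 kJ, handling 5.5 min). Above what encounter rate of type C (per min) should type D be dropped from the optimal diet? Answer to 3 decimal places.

0.169 per min

The zero-one rule: include type D iff E₂/h₂ > λE₁/(1+λh₁). Equality gives the switch point.
λE₁h₂ = E₂ + λE₂h₁ ⇒ λ = E₂/(E₁h₂ − E₂h₁) = 150/(1485 − 600) = 0.1695 per min.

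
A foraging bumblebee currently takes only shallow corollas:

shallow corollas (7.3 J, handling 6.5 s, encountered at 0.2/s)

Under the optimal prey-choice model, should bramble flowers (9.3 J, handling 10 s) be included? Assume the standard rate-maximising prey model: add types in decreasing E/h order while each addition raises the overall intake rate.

Yes

On shallow corollas alone, R = ΣλE/(1+Σλh) = 1.46/2.3 = 0.6348 J/s.
bramble flowers: E/h = 9.3/10 = 0.93 J/s.
Since 0.93 > R, including bramble flowers increases the long-run rate.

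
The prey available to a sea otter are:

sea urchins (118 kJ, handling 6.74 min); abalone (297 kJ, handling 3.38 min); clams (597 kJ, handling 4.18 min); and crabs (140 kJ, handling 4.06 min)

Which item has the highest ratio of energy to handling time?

clams

Profitability E/h (kJ/min): sea urchins = 118/6.74 = 17.5, abalone = 297/3.38 = 87.9, clams = 597/4.18 = 143, crabs = 140/4.06 = 34.5.
Ranked: clams > abalone > crabs > sea urchins.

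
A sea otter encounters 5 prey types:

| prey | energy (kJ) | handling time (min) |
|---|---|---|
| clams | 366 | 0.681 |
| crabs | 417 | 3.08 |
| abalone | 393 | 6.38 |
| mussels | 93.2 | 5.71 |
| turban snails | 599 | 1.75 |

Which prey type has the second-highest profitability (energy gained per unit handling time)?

Profitability E/h (kJ/min): clams = 366/0.681 = 537, crabs = 417/3.08 = 135, abalone = 393/6.38 = 61.6, mussels = 93.2/5.71 = 16.3, turban snails = 599/1.75 = 342.
Ranked: clams > turban snails > crabs > abalone > mussels.

turban snails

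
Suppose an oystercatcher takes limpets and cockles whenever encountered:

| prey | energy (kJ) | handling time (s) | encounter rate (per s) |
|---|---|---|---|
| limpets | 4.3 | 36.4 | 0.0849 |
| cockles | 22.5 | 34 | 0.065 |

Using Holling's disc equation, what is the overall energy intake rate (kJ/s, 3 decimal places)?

0.290 kJ/s

R = Σλ_iE_i / (1 + Σλ_ih_i)
Numerator: 0.0849×4.3 + 0.065×22.5 = 1.828
Denominator: 1 + 0.0849×36.4 + 0.065×34 = 6.3
R = 1.828/6.3 = 0.2901 kJ/s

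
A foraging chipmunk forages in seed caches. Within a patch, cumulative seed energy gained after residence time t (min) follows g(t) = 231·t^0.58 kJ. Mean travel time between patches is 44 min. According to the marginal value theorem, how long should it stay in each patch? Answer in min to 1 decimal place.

60.8 min

Maximise g(t)/(T+t): set derivative to zero → g'(t)(T+t) = g(t).
g'(t) = 0.58·231·t^-0.42. Setting 0.58·231·t^-0.42 = 231·t^0.58/(44+t) gives 0.58(44+t) = t, so 0.42·t = 0.58×44.
t* = 0.58×44/0.42 = 60.76 min.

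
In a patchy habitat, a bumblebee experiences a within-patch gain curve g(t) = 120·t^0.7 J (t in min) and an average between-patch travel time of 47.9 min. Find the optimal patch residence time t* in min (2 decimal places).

111.77 min

Maximise g(t)/(T+t): set derivative to zero → g'(t)(T+t) = g(t).
g'(t) = 0.7·120·t^-0.3. Setting 0.7·120·t^-0.3 = 120·t^0.7/(47.9+t) gives 0.7(47.9+t) = t, so 0.30·t = 0.7×47.9.
t* = 0.7×47.9/0.30 = 111.8 min.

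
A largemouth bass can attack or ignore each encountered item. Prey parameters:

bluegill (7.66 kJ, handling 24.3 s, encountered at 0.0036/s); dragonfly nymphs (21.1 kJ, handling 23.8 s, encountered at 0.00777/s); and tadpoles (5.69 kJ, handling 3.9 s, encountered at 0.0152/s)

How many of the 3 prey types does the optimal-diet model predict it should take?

3

Rank by E/h (kJ/s): tadpoles 1.46, dragonfly nymphs 0.887, bluegill 0.315. Include each in turn until the next type's E/h falls below the running intake rate.
Rate on top 1: 0.08165. dragonfly nymphs: 0.887 > 0.08165 → include.
Rate on top 2: 0.2013. bluegill: 0.315 > 0.2013 → include.
Optimal diet: tadpoles, dragonfly nymphs, bluegill — 3 of 3 types.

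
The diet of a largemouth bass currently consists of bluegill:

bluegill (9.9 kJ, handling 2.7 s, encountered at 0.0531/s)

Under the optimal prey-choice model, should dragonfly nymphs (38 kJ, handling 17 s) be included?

Yes

On bluegill alone, R = ΣλE/(1+Σλh) = 0.5257/1.143 = 0.4598 kJ/s.
Profitability of dragonfly nymphs: 38/17 = 2.235 kJ/s.
Since 2.235 > R, including dragonfly nymphs increases the long-run rate.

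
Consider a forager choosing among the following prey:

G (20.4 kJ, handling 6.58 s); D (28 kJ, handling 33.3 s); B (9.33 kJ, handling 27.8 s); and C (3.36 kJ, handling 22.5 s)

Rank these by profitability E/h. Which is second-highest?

Profitability E/h (kJ/s): G = 20.4/6.58 = 3.1, D = 28/33.3 = 0.841, B = 9.33/27.8 = 0.336, C = 3.36/22.5 = 0.149.
Ranked: G > D > B > C.

D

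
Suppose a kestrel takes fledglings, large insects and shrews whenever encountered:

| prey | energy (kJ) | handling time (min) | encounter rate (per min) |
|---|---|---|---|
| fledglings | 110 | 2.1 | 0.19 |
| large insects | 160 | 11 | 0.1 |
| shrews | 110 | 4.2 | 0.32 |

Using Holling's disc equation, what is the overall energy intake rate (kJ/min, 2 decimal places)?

18.76 kJ/min

R = (0.19×110 + 0.1×160 + 0.32×110) / (1 + 0.19×2.1 + 0.1×11 + 0.32×4.2) = 72.1/3.843 = 18.76 kJ/min.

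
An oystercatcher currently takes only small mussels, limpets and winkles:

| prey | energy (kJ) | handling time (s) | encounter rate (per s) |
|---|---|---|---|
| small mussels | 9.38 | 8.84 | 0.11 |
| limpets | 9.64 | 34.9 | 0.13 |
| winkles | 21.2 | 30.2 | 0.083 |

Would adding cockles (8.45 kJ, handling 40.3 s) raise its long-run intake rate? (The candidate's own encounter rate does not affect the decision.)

No

Current rate: (0.11×9.38 + 0.13×9.64 + 0.083×21.2)/(1 + 0.11×8.84 + 0.13×34.9 + 0.083×30.2) = 0.4486 kJ/s.
Profitability of cockles: 8.45/40.3 = 0.2097 kJ/s.
Since 0.2097 < R, time spent handling cockles is better spent searching.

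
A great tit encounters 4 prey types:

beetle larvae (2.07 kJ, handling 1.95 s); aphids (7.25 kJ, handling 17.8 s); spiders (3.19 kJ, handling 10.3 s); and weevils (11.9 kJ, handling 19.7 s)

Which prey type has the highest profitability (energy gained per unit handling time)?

Profitability E/h (kJ/s): beetle larvae = 2.07/1.95 = 1.06, aphids = 7.25/17.8 = 0.407, spiders = 3.19/10.3 = 0.31, weevils = 11.9/19.7 = 0.604.
Ranked: beetle larvae > weevils > aphids > spiders.

beetle larvae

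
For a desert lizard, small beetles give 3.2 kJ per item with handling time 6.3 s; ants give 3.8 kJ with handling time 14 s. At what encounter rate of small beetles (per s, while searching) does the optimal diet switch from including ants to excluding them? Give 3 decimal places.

Drop ants once their profitability E₂/h₂ falls below the rate achievable on small beetles alone: E₂/h₂ = λE₁/(1 + λh₁).
Solve for λ: λE₁h₂ = E₂(1 + λh₁) → λ(E₁h₂ − E₂h₁) = E₂ → λ = E₂/(E₁h₂ − E₂h₁).
λ = 3.8/(3.2×14 − 3.8×6.3) = 3.8/20.86 = 0.1822 per s.

0.182 per s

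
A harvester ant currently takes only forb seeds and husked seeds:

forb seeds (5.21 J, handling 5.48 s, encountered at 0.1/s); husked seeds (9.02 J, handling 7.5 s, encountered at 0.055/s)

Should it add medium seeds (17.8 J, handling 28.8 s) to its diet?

Yes

Current rate: (0.1×5.21 + 0.055×9.02)/(1 + 0.1×5.48 + 0.055×7.5) = 0.5188 J/s.
medium seeds: E/h = 17.8/28.8 = 0.6181 J/s.
0.6181 > 0.5188, so adding medium seeds raises the average — include it.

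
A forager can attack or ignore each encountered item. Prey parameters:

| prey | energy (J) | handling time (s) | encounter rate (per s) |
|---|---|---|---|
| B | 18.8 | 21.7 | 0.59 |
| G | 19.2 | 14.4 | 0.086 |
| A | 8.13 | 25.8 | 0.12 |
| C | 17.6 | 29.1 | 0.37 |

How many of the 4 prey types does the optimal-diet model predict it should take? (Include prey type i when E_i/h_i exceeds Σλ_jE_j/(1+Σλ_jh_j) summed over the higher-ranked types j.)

2

E/h in descending order: G 1.33, B 0.866, C 0.605, A 0.315 J/s. The optimal diet is the largest prefix of this list for which every included type satisfies E_i/h_i > R on the types above it.
Rate on top 1: 0.7377. B: 0.866 > 0.7377 → include.
Rate on top 2: 0.8472. C: 0.605 < 0.8472 → exclude; stop.
Optimal diet: G, B — 2 of 4 types.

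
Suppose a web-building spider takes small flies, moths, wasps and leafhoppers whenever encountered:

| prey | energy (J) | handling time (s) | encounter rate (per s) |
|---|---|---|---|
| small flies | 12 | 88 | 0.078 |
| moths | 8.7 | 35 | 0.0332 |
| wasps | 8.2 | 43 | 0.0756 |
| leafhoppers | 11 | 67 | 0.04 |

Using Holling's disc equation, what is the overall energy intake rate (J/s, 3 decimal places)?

0.153 J/s

R = (0.078×12 + 0.0332×8.7 + 0.0756×8.2 + 0.04×11) / (1 + 0.078×88 + 0.0332×35 + 0.0756×43 + 0.04×67) = 2.285/14.96 = 0.1528 J/s.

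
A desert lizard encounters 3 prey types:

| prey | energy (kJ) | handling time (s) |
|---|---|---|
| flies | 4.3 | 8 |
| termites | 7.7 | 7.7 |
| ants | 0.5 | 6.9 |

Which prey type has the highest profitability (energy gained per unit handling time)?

Profitability E/h (kJ/s): flies = 4.3/8 = 0.537, termites = 7.7/7.7 = 1, ants = 0.5/6.9 = 0.0725.
Ranked: termites > flies > ants.

termites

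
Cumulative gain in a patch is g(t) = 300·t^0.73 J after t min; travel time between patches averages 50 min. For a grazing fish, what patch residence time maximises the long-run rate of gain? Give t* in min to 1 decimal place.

Optimal t* satisfies g'(t*) = g(t*)/(T + t*).
g'(t) = 0.73·300·t^-0.27. Setting 0.73·300·t^-0.27 = 300·t^0.73/(50+t) gives 0.73(50+t) = t, so 0.27·t = 0.73×50.
t* = 0.73×50/0.27 = 135.2 min.

135.2 min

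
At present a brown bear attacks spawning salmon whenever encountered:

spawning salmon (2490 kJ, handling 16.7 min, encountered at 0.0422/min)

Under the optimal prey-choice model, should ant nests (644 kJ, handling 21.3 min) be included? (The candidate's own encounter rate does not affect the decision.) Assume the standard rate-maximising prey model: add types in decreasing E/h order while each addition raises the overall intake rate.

On spawning salmon alone, R = ΣλE/(1+Σλh) = 105.1/1.705 = 61.64 kJ/min.
ant nests: E/h = 644/21.3 = 30.23 kJ/min.
Since 30.23 < R, time spent handling ant nests is better spent searching.

No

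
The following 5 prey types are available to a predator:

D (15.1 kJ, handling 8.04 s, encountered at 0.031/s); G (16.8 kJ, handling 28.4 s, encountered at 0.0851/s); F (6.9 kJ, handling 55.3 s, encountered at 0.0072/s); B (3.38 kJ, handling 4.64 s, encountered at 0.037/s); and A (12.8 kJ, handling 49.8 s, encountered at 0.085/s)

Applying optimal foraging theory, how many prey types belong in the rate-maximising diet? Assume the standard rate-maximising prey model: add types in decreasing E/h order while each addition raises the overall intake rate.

Profitabilities (E/h, kJ/s): D 1.88, B 0.728, G 0.592, A 0.257, F 0.125. Add prey in this order while the next type's profitability exceeds the intake rate on those already taken.
Rate on top 1: 0.3747. B: 0.728 > 0.3747 → include.
Rate on top 2: 0.4174. G: 0.592 > 0.4174 → include.
Rate on top 3: 0.5271. A: 0.257 < 0.5271 → exclude; stop.
Optimal diet: D, B, G — 3 of 5 types.

3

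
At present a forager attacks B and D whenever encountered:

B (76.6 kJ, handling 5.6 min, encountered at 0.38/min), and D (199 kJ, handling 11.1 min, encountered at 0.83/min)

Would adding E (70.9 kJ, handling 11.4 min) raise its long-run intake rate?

No

On B and D alone, R = ΣλE/(1+Σλh) = 194.3/12.34 = 15.74 kJ/min.
E: E/h = 70.9/11.4 = 6.219 kJ/min.
6.219 < 15.74, so adding E would lower the average — exclude it.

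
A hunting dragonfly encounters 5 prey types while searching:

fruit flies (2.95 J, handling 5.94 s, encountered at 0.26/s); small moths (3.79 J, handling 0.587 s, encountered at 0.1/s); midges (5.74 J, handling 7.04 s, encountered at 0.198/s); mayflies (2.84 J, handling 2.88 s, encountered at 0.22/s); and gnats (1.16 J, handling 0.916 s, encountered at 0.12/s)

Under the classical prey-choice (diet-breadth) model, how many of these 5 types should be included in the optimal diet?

4

Profitabilities (E/h, J/s): small moths 6.46, gnats 1.27, mayflies 0.986, midges 0.815, fruit flies 0.497. Add prey in this order while the next type's profitability exceeds the intake rate on those already taken.
Rate on top 1: 0.358. gnats: 1.27 > 0.358 → include.
Rate on top 2: 0.4434. mayflies: 0.986 > 0.4434 → include.
Rate on top 3: 0.6342. midges: 0.815 > 0.6342 → include.
Rate on top 4: 0.7132. fruit flies: 0.497 < 0.7132 → exclude; stop.
Optimal diet: small moths, gnats, mayflies, midges — 4 of 5 types.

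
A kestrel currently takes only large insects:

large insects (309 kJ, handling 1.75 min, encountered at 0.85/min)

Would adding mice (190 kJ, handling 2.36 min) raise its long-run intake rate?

No

Intake rate on the current diet: R = (0.85×309) / (1 + 0.85×1.75) = 262.6/2.487 = 105.6 kJ/min.
Profitability of mice: 190/2.36 = 80.51 kJ/min.
Since 80.51 < R, time spent handling mice is better spent searching.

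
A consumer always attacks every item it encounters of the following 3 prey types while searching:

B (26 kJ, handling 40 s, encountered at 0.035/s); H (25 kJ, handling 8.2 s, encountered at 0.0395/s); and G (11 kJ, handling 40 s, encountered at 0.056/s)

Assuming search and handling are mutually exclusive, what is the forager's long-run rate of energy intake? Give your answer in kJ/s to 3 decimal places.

R = Σλ_iE_i / (1 + Σλ_ih_i)
Numerator: 0.035×26 + 0.0395×25 + 0.056×11 = 2.514
Denominator: 1 + 0.035×40 + 0.0395×8.2 + 0.056×40 = 4.964
R = 2.514/4.964 = 0.5064 kJ/s

0.506 kJ/s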